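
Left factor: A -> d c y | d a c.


Common prefix: 'd'
Factored: A -> d A', A' -> c y | a c


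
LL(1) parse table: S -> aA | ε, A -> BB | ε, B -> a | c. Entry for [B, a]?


For [B, a]: 'a' ∈ FIRST(a)
Entry: B -> a


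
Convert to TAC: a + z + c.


Break into single-operator statements:
t1 = a + z
t2 = t1 + c


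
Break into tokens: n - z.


Scan left to right, longest-match per lexeme
Tokens: ID(n), OP(-), ID(z)


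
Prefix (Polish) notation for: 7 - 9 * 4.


'*' binds tighter: tree is (- 7 (* 9 4))
Prefix: - 7 * 9 4


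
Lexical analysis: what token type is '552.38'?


Pattern: digits with a decimal point
Type: FLOAT_LITERAL


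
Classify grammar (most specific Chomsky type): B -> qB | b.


Right-linear: every RHS is a terminal or a terminal followed by one nonterminal
Classification: Type 3 (Regular)


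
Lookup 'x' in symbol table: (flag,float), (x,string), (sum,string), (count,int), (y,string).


Lookup 'x' → type string


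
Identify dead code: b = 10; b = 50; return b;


first assignment to b is overwritten before any read
Dead: 'b = 10'


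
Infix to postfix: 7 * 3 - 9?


Left to right (same or higher precedence on left)
Postfix: 7 3 * 9 -


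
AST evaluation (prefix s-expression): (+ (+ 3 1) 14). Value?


Evaluate inner: (+ 3 1) = 4
Evaluate root: (+ 4 14) = 18
Result: 18


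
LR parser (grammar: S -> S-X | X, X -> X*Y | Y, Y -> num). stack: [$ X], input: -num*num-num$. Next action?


lookahead ∉ {*} so X won't extend; reduce S -> X
Action: reduce (S -> X)


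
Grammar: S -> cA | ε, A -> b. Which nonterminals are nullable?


A nonterminal is nullable iff some alternative derives ε (directly, or every symbol in it is nullable)
Nullable: {S}


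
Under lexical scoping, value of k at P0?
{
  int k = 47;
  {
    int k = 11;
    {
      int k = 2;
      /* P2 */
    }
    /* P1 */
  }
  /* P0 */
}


k declared in the same block as P0
k = 47


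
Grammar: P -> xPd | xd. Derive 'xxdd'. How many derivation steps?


Derivation: P => xPd => xxdd
Steps: 2


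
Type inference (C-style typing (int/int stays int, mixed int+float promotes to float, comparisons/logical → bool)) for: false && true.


Operand types: bool && bool
Rule: logical operators take bool operands and yield bool
Result type: bool


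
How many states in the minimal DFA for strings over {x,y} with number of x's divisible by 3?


Track (count of x) mod 3: states 0..2, accept at 0
Minimal DFA: 3 states


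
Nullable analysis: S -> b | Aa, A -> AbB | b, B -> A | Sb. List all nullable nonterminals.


A nonterminal is nullable iff some alternative derives ε (directly, or every symbol in it is nullable)
Nullable: {}


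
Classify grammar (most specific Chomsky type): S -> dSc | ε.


Single nonterminal LHS, but d^n c^n is not regular
Classification: Type 2 (Context-Free)


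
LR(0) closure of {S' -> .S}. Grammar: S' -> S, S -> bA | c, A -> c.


Start: S' -> .S
For each item with dot before a nonterminal B, add B -> .γ for every B-production
Closure: [S' -> .S, S -> .bA, S -> .c]


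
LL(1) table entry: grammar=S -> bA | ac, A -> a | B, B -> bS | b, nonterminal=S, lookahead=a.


For [S, a]: 'a' ∈ FIRST(ac)
Entry: S -> ac


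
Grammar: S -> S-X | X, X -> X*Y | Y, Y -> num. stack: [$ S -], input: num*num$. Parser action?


no handle ('S-' is not any RHS); shift 'num'
Action: shift


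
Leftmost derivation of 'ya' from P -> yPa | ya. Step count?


Derivation: P => ya
Steps: 1


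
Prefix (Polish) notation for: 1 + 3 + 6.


left-to-right (same/higher precedence on left): tree is (+ (+ 1 3) 6)
Prefix: + + 1 3 6


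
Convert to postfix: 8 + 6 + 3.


Left to right (same or higher precedence on left)
Postfix: 8 6 + 3 +


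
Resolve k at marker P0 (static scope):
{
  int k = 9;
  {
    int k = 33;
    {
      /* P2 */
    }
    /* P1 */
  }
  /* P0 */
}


k declared in the same block as P0
k = 9


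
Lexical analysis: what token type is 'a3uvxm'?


Pattern: letter/underscore followed by alphanumerics, not a keyword
Type: IDENTIFIER


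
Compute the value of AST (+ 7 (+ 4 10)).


Evaluate inner: (+ 4 10) = 14
Evaluate root: (+ 7 14) = 21
Result: 21


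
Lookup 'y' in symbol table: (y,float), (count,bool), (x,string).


Lookup 'y' → type float


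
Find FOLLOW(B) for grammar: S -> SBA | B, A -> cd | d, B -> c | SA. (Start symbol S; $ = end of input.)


$ ∈ FOLLOW(S). For each A -> αBβ: add FIRST(β)\{ε} to FOLLOW(B); if β nullable, add FOLLOW(A).
FOLLOW(B) = {$, c, d}


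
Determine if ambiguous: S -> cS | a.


right-linear, alternatives start with distinct terminals 'c' vs 'a': unique leftmost derivation
Unambiguous


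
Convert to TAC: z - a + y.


Break into single-operator statements:
t1 = z - a
t2 = t1 + y


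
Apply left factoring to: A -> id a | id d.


Common prefix: 'id'
Factored: A -> id A', A' -> a | d


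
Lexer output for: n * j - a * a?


Scan left to right, longest-match per lexeme
Tokens: ID(n), OP(*), ID(j), OP(-), ID(a), OP(*), ID(a)


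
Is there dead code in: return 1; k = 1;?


statement follows a return and is unreachable
Dead: 'k = 1'


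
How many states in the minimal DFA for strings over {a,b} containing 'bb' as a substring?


KMP-style automaton: 2 progress states + 1 absorbing accept = 3
Minimal DFA: 3 states


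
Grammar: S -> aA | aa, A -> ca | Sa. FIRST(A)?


Per alternative of A: FIRST(ca) = {c}; FIRST(Sa) = {a}
FIRST(A) = {a, c}


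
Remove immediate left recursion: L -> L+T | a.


Left-recursive alternatives: L+T; non-recursive: a
Introduce L': L -> aL', L' -> +TL' | ε


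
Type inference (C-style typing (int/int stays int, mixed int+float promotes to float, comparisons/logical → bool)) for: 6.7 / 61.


Operand types: float / int
Rule: mixed int/float promotes to float; int/int stays int
Result type: float


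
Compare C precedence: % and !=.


'%' is multiplicative (level 10); '!=' is equality (level 6)
Higher level binds tighter
'%' has higher precedence than '!='


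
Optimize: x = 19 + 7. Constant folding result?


19 + 7 = 26 at compile time
Optimized: x = 26


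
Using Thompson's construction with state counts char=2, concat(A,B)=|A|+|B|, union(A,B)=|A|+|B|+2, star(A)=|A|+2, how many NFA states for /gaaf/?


Syntax tree has 4 char leaf(s), 0 union(s), 0 star(s)
chars contribute 4×2 = 8; each union adds +2; each star adds +2
Total: 8 + 0 + 0 = 8 states


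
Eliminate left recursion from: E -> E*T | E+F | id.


Left-recursive alternatives: E*T, E+F; non-recursive: id
Introduce E': E -> idE', E' -> *TE' | +FE' | ε


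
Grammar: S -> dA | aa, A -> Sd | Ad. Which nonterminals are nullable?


A nonterminal is nullable iff some alternative derives ε (directly, or every symbol in it is nullable)
Nullable: {}


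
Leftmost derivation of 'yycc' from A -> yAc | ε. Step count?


Derivation: A => yAc => yyAcc => yycc
Steps: 3


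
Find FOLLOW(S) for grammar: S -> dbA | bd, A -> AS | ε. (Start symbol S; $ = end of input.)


$ ∈ FOLLOW(S). For each A -> αBβ: add FIRST(β)\{ε} to FOLLOW(B); if β nullable, add FOLLOW(A).
FOLLOW(S) = {$, b, d}


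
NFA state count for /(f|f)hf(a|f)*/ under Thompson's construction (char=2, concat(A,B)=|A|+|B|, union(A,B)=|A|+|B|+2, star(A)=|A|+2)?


Syntax tree has 6 char leaf(s), 2 union(s), 1 star(s)
chars contribute 6×2 = 12; each union adds +2; each star adds +2
Total: 12 + 4 + 2 = 18 states


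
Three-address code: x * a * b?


Break into single-operator statements:
t1 = x * a
t2 = t1 * b


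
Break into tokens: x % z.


Scan left to right, longest-match per lexeme
Tokens: ID(x), OP(%), ID(z)


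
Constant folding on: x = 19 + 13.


19 + 13 = 32 at compile time
Optimized: x = 32


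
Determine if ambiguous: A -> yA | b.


right-linear, alternatives start with distinct terminals 'y' vs 'b': unique leftmost derivation
Unambiguous


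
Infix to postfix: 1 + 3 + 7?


Left to right (same or higher precedence on left)
Postfix: 1 3 + 7 +


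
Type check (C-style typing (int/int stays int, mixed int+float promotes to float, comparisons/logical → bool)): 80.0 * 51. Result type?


Operand types: float * int
Rule: mixed int/float promotes to float; int/int stays int
Result type: float


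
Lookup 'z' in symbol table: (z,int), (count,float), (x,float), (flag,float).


Lookup 'z' → type int


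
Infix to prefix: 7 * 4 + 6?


left-to-right (same/higher precedence on left): tree is (+ (* 7 4) 6)
Prefix: + * 7 4 6


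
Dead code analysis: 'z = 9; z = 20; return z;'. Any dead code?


first assignment to z is overwritten before any read
Dead: 'z = 9'


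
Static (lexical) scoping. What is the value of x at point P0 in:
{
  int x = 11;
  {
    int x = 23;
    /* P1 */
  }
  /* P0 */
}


x declared in the same block as P0
x = 11


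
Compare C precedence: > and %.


'%' is multiplicative (level 10); '>' is relational (level 7)
Higher level binds tighter
'%' has higher precedence than '>'


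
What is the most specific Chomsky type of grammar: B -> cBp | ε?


Single nonterminal LHS, but c^n p^n is not regular
Classification: Type 2 (Context-Free)


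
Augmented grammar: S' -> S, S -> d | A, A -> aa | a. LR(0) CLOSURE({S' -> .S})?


Start: S' -> .S
For each item with dot before a nonterminal B, add B -> .γ for every B-production
Closure: [S' -> .S, S -> .d, S -> .A, A -> .aa, A -> .a]


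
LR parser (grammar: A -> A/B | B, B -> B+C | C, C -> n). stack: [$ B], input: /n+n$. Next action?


lookahead ∉ {+} so B won't extend; reduce A -> B
Action: reduce (A -> B)


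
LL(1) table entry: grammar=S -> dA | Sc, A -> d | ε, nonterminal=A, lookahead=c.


For [A, c]: ε is nullable and 'c' ∈ FOLLOW(A)
Entry: A -> ε


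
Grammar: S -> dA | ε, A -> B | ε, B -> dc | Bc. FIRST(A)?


Per alternative of A: FIRST(B) = {d}; FIRST(ε) = {ε}
FIRST(A) = {d, ε}


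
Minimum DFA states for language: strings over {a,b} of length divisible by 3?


Track length mod 3: states 0..2, accept at 0
Minimal DFA: 3 states


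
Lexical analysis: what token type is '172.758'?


Pattern: digits with a decimal point
Type: FLOAT_LITERAL


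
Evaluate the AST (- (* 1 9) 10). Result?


Evaluate inner: (* 1 9) = 9
Evaluate root: (- 9 10) = -1
Result: -1


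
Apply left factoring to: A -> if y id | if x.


Common prefix: 'if'
Factored: A -> if A', A' -> y id | x


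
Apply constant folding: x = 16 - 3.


16 - 3 = 13 at compile time
Optimized: x = 13


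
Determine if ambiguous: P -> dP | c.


right-linear, alternatives start with distinct terminals 'd' vs 'c': unique leftmost derivation
Unambiguous


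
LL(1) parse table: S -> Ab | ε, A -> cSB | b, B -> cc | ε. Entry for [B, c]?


For [B, c]: 'c' ∈ FIRST(cc)
Entry: B -> cc


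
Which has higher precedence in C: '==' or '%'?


'%' is multiplicative (level 10); '==' is equality (level 6)
Higher level binds tighter
'%' has higher precedence than '=='


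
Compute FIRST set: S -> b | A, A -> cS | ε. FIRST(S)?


Per alternative of S: FIRST(b) = {b}; FIRST(A) = {c, ε}
FIRST(S) = {b, c, ε}


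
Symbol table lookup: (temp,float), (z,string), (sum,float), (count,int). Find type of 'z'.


Lookup 'z' → type string


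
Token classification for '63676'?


Pattern: digits only
Type: INTEGER_LITERAL


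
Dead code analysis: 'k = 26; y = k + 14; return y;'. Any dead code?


k is read by y's definition; y is returned
No dead code


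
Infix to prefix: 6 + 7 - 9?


left-to-right (same/higher precedence on left): tree is (- (+ 6 7) 9)
Prefix: - + 6 7 9


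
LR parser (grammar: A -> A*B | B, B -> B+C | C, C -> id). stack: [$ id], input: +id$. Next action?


'id' on top is the handle for C -> id
Action: reduce (C -> id)


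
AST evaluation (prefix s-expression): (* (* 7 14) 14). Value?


Evaluate inner: (* 7 14) = 98
Evaluate root: (* 98 14) = 1372
Result: 1372


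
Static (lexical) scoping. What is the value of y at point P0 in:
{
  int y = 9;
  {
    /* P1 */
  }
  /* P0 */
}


y declared in the same block as P0
y = 9


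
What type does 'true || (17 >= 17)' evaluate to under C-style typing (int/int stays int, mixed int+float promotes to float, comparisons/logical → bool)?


Operand types: bool || bool
Rule: logical operators take bool operands and yield bool
Result type: bool


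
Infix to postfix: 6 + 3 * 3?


* has higher precedence, evaluate 3*3 first
Postfix: 6 3 3 * +


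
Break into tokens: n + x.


Scan left to right, longest-match per lexeme
Tokens: ID(n), OP(+), ID(x)


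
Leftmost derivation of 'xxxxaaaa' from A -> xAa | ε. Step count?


Derivation: A => xAa => xxAaa => xxxAaaa => xxxxAaaaa => xxxxaaaa
Steps: 5


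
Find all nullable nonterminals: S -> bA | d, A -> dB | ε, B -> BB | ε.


A nonterminal is nullable iff some alternative derives ε (directly, or every symbol in it is nullable)
Nullable: {A, B}


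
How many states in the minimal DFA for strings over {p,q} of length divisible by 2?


Track length mod 2: states 0..1, accept at 0
Minimal DFA: 2 states


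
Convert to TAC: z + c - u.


Break into single-operator statements:
t1 = z + c
t2 = t1 - u


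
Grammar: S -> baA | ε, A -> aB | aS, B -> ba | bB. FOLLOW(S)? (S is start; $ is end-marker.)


$ ∈ FOLLOW(S). For each A -> αBβ: add FIRST(β)\{ε} to FOLLOW(B); if β nullable, add FOLLOW(A).
FOLLOW(S) = {$}


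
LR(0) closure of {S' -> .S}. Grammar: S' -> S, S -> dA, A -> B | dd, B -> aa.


Start: S' -> .S
For each item with dot before a nonterminal B, add B -> .γ for every B-production
Closure: [S' -> .S, S -> .dA]


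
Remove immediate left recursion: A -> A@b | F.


Left-recursive alternatives: A@b; non-recursive: F
Introduce A': A -> FA', A' -> @bA' | ε


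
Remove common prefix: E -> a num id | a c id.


Common prefix: 'a'
Factored: E -> a E', E' -> num id | c id


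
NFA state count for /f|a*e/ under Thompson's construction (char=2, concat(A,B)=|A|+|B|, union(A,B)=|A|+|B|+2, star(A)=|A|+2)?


Syntax tree has 3 char leaf(s), 1 union(s), 1 star(s)
chars contribute 3×2 = 6; each union adds +2; each star adds +2
Total: 6 + 2 + 2 = 10 states


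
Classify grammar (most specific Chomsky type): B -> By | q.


Left-linear: every RHS is a terminal or one nonterminal followed by a terminal
Classification: Type 3 (Regular)


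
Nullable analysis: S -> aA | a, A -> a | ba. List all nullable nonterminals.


A nonterminal is nullable iff some alternative derives ε (directly, or every symbol in it is nullable)
Nullable: {}


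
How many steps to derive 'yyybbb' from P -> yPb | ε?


Derivation: P => yPb => yyPbb => yyyPbbb => yyybbb
Steps: 4


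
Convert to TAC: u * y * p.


Break into single-operator statements:
t1 = u * y
t2 = t1 * p


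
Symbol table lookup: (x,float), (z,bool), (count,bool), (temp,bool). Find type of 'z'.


Lookup 'z' → type bool


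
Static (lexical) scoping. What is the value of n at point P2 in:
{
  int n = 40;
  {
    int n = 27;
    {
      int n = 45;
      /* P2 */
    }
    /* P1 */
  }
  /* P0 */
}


n declared in the same block as P2
n = 45


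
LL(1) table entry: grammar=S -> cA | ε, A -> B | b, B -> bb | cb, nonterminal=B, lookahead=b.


For [B, b]: 'b' ∈ FIRST(bb)
Entry: B -> bb


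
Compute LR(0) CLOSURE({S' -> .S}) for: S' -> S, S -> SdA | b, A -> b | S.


Start: S' -> .S
For each item with dot before a nonterminal B, add B -> .γ for every B-production
Closure: [S' -> .S, S -> .SdA, S -> .b]


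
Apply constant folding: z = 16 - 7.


16 - 7 = 9 at compile time
Optimized: z = 9


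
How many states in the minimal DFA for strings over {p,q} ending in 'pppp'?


Track the longest suffix of input matching a prefix of 'pppp': 5 classes (prefixes of length 0..4)
Minimal DFA: 5 states


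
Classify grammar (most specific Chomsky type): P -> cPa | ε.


Single nonterminal LHS, but c^n a^n is not regular
Classification: Type 2 (Context-Free)


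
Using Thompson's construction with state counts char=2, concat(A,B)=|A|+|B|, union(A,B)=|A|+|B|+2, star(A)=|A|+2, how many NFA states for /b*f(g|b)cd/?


Syntax tree has 6 char leaf(s), 1 union(s), 1 star(s)
chars contribute 6×2 = 12; each union adds +2; each star adds +2
Total: 12 + 2 + 2 = 16 states


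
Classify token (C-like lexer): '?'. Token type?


Pattern: operator symbol
Type: OPERATOR


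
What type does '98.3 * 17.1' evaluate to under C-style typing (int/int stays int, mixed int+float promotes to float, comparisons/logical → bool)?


Operand types: float * float
Rule: mixed int/float promotes to float; int/int stays int
Result type: float


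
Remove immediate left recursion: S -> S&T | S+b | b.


Left-recursive alternatives: S&T, S+b; non-recursive: b
Introduce S': S -> bS', S' -> &TS' | +bS' | ε


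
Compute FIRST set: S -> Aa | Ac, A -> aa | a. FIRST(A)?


Per alternative of A: FIRST(aa) = {a}; FIRST(a) = {a}
FIRST(A) = {a}


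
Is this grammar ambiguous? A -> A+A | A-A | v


'v+v-v' has two parse trees (no precedence encoded between + and -)
Ambiguous


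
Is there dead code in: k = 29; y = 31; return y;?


k is assigned but never read
Dead: 'k = 29'


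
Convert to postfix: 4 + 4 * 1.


* has higher precedence, evaluate 4*1 first
Postfix: 4 4 1 * +


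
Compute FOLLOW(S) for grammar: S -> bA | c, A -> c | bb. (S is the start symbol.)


$ ∈ FOLLOW(S). For each A -> αBβ: add FIRST(β)\{ε} to FOLLOW(B); if β nullable, add FOLLOW(A).
FOLLOW(S) = {$}


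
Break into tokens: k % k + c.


Scan left to right, longest-match per lexeme
Tokens: ID(k), OP(%), ID(k), OP(+), ID(c)


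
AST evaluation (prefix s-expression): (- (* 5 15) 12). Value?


Evaluate inner: (* 5 15) = 75
Evaluate root: (- 75 12) = 63
Result: 63


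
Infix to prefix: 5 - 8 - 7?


left-to-right (same/higher precedence on left): tree is (- (- 5 8) 7)
Prefix: - - 5 8 7


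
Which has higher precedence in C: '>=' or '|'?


'>=' is relational (level 7); '|' is bitwise OR (level 3)
Higher level binds tighter
'>=' has higher precedence than '|'


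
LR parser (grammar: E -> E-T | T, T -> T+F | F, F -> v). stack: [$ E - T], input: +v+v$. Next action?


'+' can extend T; shift to build T -> T+F
Action: shift


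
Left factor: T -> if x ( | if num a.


Common prefix: 'if'
Factored: T -> if T', T' -> x ( | num a


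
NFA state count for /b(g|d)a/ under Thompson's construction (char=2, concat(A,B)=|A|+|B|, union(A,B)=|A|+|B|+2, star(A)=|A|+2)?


Syntax tree has 4 char leaf(s), 1 union(s), 0 star(s)
chars contribute 4×2 = 8; each union adds +2; each star adds +2
Total: 8 + 2 + 0 = 10 states


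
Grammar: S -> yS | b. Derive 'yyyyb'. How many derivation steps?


Derivation: S => yS => yyS => yyyS => yyyyS => yyyyb
Steps: 5


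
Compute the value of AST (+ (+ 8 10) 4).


Evaluate inner: (+ 8 10) = 18
Evaluate root: (+ 18 4) = 22
Result: 22


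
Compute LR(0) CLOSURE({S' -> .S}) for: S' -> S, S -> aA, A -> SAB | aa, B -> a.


Start: S' -> .S
For each item with dot before a nonterminal B, add B -> .γ for every B-production
Closure: [S' -> .S, S -> .aA]


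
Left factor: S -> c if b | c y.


Common prefix: 'c'
Factored: S -> c S', S' -> if b | y


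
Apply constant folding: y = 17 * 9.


17 * 9 = 153 at compile time
Optimized: y = 153


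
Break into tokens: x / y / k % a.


Scan left to right, longest-match per lexeme
Tokens: ID(x), OP(/), ID(y), OP(/), ID(k), OP(%), ID(a)


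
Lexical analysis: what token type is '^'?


Pattern: operator symbol
Type: OPERATOR


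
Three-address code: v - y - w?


Break into single-operator statements:
t1 = v - y
t2 = t1 - w


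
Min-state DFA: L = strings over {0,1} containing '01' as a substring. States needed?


KMP-style automaton: 2 progress states + 1 absorbing accept = 3
Minimal DFA: 3 states


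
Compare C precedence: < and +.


'+' is additive (level 9); '<' is relational (level 7)
Higher level binds tighter
'+' has higher precedence than '<'


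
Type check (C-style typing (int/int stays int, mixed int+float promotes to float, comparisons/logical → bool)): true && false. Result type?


Operand types: bool && bool
Rule: logical operators take bool operands and yield bool
Result type: bool


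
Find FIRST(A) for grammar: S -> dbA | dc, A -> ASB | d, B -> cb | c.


Per alternative of A: FIRST(ASB) = {d}; FIRST(d) = {d}
FIRST(A) = {d}


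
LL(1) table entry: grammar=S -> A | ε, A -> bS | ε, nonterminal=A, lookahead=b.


For [A, b]: 'b' ∈ FIRST(bS)
Entry: A -> bS


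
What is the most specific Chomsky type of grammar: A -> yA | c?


Right-linear: every RHS is a terminal or a terminal followed by one nonterminal
Classification: Type 3 (Regular)


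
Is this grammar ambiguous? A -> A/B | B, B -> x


precedence layered via separate nonterminal B: deterministic
Unambiguous


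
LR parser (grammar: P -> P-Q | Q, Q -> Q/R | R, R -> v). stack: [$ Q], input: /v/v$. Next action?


shift '/' to continue Q -> Q/R
Action: shift


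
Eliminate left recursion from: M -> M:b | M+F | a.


Left-recursive alternatives: M:b, M+F; non-recursive: a
Introduce M': M -> aM', M' -> :bM' | +FM' | ε


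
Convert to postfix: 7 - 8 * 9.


* has higher precedence, evaluate 8*9 first
Postfix: 7 8 9 * -


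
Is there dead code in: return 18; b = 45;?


statement follows a return and is unreachable
Dead: 'b = 45'


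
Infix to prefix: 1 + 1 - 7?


left-to-right (same/higher precedence on left): tree is (- (+ 1 1) 7)
Prefix: - + 1 1 7


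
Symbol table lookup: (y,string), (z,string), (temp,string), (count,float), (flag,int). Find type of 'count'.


Lookup 'count' → type float


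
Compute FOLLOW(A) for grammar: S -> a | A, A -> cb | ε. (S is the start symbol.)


$ ∈ FOLLOW(S). For each A -> αBβ: add FIRST(β)\{ε} to FOLLOW(B); if β nullable, add FOLLOW(A).
FOLLOW(A) = {$}


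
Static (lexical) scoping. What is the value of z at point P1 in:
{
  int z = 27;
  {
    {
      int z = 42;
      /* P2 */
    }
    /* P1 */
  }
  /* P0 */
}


P1's block does not declare z; resolves to the enclosing declaration at depth 0
z = 27


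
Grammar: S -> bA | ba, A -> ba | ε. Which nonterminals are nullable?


A nonterminal is nullable iff some alternative derives ε (directly, or every symbol in it is nullable)
Nullable: {A}


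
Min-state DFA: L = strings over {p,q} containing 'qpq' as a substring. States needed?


KMP-style automaton: 3 progress states + 1 absorbing accept = 4
Minimal DFA: 4 states


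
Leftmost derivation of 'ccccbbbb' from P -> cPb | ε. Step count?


Derivation: P => cPb => ccPbb => cccPbbb => ccccPbbbb => ccccbbbb
Steps: 5


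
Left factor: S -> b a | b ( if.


Common prefix: 'b'
Factored: S -> b S', S' -> a | ( if


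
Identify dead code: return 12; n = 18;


statement follows a return and is unreachable
Dead: 'n = 18'


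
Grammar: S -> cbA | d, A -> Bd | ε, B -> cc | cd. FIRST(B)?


Per alternative of B: FIRST(cc) = {c}; FIRST(cd) = {c}
FIRST(B) = {c}


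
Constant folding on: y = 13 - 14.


13 - 14 = -1 at compile time
Optimized: y = -1


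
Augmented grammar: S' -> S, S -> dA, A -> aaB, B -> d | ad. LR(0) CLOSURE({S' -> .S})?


Start: S' -> .S
For each item with dot before a nonterminal B, add B -> .γ for every B-production
Closure: [S' -> .S, S -> .dA]


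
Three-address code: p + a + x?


Break into single-operator statements:
t1 = p + a
t2 = t1 + x


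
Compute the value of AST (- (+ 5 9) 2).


Evaluate inner: (+ 5 9) = 14
Evaluate root: (- 14 2) = 12
Result: 12


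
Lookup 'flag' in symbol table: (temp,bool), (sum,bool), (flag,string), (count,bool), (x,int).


Lookup 'flag' → type string


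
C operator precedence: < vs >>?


'>>' is shift (level 8); '<' is relational (level 7)
Higher level binds tighter
'>>' has higher precedence than '<'


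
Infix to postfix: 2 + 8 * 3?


* has higher precedence, evaluate 8*3 first
Postfix: 2 8 3 * +


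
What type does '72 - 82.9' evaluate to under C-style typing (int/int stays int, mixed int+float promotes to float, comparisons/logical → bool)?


Operand types: int - float
Rule: mixed int/float promotes to float; int/int stays int
Result type: float


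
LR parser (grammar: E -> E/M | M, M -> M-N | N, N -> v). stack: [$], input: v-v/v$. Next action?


no handle on stack; shift 'v'
Action: shift


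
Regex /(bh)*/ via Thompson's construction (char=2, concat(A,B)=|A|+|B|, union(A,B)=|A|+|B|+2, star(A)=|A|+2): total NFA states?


Syntax tree has 2 char leaf(s), 0 union(s), 1 star(s)
chars contribute 2×2 = 4; each union adds +2; each star adds +2
Total: 4 + 0 + 2 = 6 states


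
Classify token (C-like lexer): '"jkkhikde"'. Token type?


Pattern: double-quoted sequence
Type: STRING_LITERAL


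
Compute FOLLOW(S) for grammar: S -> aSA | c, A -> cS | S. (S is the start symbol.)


$ ∈ FOLLOW(S). For each A -> αBβ: add FIRST(β)\{ε} to FOLLOW(B); if β nullable, add FOLLOW(A).
FOLLOW(S) = {$, a, c}


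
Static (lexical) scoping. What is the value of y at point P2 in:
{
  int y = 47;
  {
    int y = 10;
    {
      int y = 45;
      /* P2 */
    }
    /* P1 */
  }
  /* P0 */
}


y declared in the same block as P2
y = 45


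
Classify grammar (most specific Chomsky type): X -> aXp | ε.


Single nonterminal LHS, but a^n p^n is not regular
Classification: Type 2 (Context-Free)


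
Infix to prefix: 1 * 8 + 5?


left-to-right (same/higher precedence on left): tree is (+ (* 1 8) 5)
Prefix: + * 1 8 5


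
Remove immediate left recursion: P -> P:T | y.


Left-recursive alternatives: P:T; non-recursive: y
Introduce P': P -> yP', P' -> :TP' | ε


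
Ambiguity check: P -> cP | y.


right-linear, alternatives start with distinct terminals 'c' vs 'y': unique leftmost derivation
Unambiguous


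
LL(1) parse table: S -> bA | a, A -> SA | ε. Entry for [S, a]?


For [S, a]: 'a' ∈ FIRST(a)
Entry: S -> a


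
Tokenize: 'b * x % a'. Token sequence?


Scan left to right, longest-match per lexeme
Tokens: ID(b), OP(*), ID(x), OP(%), ID(a)


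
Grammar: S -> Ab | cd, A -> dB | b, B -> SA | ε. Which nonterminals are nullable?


A nonterminal is nullable iff some alternative derives ε (directly, or every symbol in it is nullable)
Nullable: {B}


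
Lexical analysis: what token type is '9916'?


Pattern: digits only
Type: INTEGER_LITERAL


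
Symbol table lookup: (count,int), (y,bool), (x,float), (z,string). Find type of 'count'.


Lookup 'count' → type int


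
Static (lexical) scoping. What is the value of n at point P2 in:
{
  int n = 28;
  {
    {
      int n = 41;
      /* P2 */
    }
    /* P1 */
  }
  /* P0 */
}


n declared in the same block as P2
n = 41


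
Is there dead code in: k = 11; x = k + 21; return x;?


k is read by x's definition; x is returned
No dead code


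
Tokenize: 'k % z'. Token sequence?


Scan left to right, longest-match per lexeme
Tokens: ID(k), OP(%), ID(z)


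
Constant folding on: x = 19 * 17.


19 * 17 = 323 at compile time
Optimized: x = 323


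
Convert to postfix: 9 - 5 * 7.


* has higher precedence, evaluate 5*7 first
Postfix: 9 5 7 * -


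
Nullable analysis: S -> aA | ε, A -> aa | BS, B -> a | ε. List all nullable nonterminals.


A nonterminal is nullable iff some alternative derives ε (directly, or every symbol in it is nullable)
Nullable: {A, B, S}


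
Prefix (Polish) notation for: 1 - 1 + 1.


left-to-right (same/higher precedence on left): tree is (+ (- 1 1) 1)
Prefix: + - 1 1 1


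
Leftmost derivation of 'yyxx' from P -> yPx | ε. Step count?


Derivation: P => yPx => yyPxx => yyxx
Steps: 3


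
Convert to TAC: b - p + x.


Break into single-operator statements:
t1 = b - p
t2 = t1 + x


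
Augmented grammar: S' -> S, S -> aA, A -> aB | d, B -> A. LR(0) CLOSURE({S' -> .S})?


Start: S' -> .S
For each item with dot before a nonterminal B, add B -> .γ for every B-production
Closure: [S' -> .S, S -> .aA]


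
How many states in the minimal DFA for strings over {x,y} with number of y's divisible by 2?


Track (count of y) mod 2: states 0..1, accept at 0
Minimal DFA: 2 states


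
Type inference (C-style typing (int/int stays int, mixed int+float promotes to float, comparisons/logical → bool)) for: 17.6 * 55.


Operand types: float * int
Rule: mixed int/float promotes to float; int/int stays int
Result type: float


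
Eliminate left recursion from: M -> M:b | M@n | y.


Left-recursive alternatives: M:b, M@n; non-recursive: y
Introduce M': M -> yM', M' -> :bM' | @nM' | ε


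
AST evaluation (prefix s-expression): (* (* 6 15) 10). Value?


Evaluate inner: (* 6 15) = 90
Evaluate root: (* 90 10) = 900
Result: 900


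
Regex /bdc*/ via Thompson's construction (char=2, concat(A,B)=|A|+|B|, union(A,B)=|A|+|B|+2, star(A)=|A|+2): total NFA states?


Syntax tree has 3 char leaf(s), 0 union(s), 1 star(s)
chars contribute 3×2 = 6; each union adds +2; each star adds +2
Total: 6 + 0 + 2 = 8 states


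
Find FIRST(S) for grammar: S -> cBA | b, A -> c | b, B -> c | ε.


Per alternative of S: FIRST(cBA) = {c}; FIRST(b) = {b}
FIRST(S) = {b, c}


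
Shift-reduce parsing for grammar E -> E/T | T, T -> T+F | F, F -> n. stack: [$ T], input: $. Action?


lookahead ∉ {+} so T won't extend; reduce E -> T
Action: reduce (E -> T)


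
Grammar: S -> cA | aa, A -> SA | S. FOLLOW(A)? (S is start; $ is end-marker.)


$ ∈ FOLLOW(S). For each A -> αBβ: add FIRST(β)\{ε} to FOLLOW(B); if β nullable, add FOLLOW(A).
FOLLOW(A) = {$, a, c}


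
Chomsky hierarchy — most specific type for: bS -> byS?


LHS has context (more than one symbol) and |LHS| ≤ |RHS|
Classification: Type 1 (Context-Sensitive)


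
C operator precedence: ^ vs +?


'+' is additive (level 9); '^' is bitwise XOR (level 4)
Higher level binds tighter
'+' has higher precedence than '^'


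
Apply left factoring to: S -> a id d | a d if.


Common prefix: 'a'
Factored: S -> a S', S' -> id d | d if


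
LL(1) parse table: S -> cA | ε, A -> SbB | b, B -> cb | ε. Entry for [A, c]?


For [A, c]: 'c' ∈ FIRST(SbB)
Entry: A -> SbB


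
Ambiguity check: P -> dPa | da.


balanced d^n…a^n: each string has a unique parse
Unambiguous


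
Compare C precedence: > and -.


'-' is additive (level 9); '>' is relational (level 7)
Higher level binds tighter
'-' has higher precedence than '>'


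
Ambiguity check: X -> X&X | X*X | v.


'v&v*v' has two parse trees (no precedence encoded between & and *)
Ambiguous


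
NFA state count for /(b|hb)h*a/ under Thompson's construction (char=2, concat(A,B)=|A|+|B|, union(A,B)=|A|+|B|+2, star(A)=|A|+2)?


Syntax tree has 5 char leaf(s), 1 union(s), 1 star(s)
chars contribute 5×2 = 10; each union adds +2; each star adds +2
Total: 10 + 2 + 2 = 14 states


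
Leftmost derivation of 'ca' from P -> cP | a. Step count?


Derivation: P => cP => ca
Steps: 2


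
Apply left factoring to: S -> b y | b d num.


Common prefix: 'b'
Factored: S -> b S', S' -> y | d num


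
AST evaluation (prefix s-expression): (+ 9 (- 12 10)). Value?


Evaluate inner: (- 12 10) = 2
Evaluate root: (+ 9 2) = 11
Result: 11


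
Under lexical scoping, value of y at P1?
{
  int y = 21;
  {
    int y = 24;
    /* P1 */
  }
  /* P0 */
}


y declared in the same block as P1
y = 24


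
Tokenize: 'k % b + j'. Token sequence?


Scan left to right, longest-match per lexeme
Tokens: ID(k), OP(%), ID(b), OP(+), ID(j)


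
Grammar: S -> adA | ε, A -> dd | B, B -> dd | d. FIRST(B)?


Per alternative of B: FIRST(dd) = {d}; FIRST(d) = {d}
FIRST(B) = {d}


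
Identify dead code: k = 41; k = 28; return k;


first assignment to k is overwritten before any read
Dead: 'k = 41'


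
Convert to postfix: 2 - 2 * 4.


* has higher precedence, evaluate 2*4 first
Postfix: 2 2 4 * -


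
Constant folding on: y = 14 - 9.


14 - 9 = 5 at compile time
Optimized: y = 5


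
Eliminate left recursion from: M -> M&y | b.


Left-recursive alternatives: M&y; non-recursive: b
Introduce M': M -> bM', M' -> &yM' | ε


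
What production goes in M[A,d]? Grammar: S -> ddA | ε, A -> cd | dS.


For [A, d]: 'd' ∈ FIRST(dS)
Entry: A -> dS


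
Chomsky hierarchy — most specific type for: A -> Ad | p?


Left-linear: every RHS is a terminal or one nonterminal followed by a terminal
Classification: Type 3 (Regular)


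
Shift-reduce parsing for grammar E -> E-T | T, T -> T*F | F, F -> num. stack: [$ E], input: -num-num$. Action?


shift '-' to continue E -> E-T
Action: shift


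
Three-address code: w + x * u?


Break into single-operator statements:
t1 = x * u
t2 = w + t1


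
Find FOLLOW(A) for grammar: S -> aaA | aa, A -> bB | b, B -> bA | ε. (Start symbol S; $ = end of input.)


$ ∈ FOLLOW(S). For each A -> αBβ: add FIRST(β)\{ε} to FOLLOW(B); if β nullable, add FOLLOW(A).
FOLLOW(A) = {$}


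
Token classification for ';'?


Pattern: delimiter/punctuation
Type: PUNCTUATION


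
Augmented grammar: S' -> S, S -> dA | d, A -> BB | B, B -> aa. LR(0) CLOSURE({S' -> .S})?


Start: S' -> .S
For each item with dot before a nonterminal B, add B -> .γ for every B-production
Closure: [S' -> .S, S -> .dA, S -> .d]


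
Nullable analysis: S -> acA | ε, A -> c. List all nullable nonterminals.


A nonterminal is nullable iff some alternative derives ε (directly, or every symbol in it is nullable)
Nullable: {S}


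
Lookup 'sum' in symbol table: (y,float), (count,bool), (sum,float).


Lookup 'sum' → type float


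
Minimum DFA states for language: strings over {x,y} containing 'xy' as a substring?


KMP-style automaton: 2 progress states + 1 absorbing accept = 3
Minimal DFA: 3 states


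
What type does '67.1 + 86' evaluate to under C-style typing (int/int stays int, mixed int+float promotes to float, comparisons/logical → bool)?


Operand types: float + int
Rule: mixed int/float promotes to float; int/int stays int
Result type: float


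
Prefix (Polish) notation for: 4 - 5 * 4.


'*' binds tighter: tree is (- 4 (* 5 4))
Prefix: - 4 * 5 4


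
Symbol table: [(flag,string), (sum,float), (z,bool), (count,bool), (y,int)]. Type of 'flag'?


Lookup 'flag' → type string


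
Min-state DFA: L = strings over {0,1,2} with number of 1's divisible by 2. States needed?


Track (count of 1) mod 2: states 0..1, accept at 0
Minimal DFA: 2 states


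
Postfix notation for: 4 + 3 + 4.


Left to right (same or higher precedence on left)
Postfix: 4 3 + 4 +


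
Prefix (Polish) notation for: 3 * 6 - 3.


left-to-right (same/higher precedence on left): tree is (- (* 3 6) 3)
Prefix: - * 3 6 3


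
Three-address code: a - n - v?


Break into single-operator statements:
t1 = a - n
t2 = t1 - v


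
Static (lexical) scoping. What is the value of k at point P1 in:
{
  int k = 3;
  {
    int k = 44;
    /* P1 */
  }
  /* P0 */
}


k declared in the same block as P1
k = 44


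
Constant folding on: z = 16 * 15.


16 * 15 = 240 at compile time
Optimized: z = 240


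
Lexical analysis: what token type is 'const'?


Pattern: reserved word
Type: KEYWORD


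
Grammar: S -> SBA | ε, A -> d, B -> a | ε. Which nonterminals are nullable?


A nonterminal is nullable iff some alternative derives ε (directly, or every symbol in it is nullable)
Nullable: {B, S}


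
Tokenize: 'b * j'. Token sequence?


Scan left to right, longest-match per lexeme
Tokens: ID(b), OP(*), ID(j)


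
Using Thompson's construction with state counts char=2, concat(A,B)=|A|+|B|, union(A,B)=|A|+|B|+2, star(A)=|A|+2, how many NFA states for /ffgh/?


Syntax tree has 4 char leaf(s), 0 union(s), 0 star(s)
chars contribute 4×2 = 8; each union adds +2; each star adds +2
Total: 8 + 0 + 0 = 8 states


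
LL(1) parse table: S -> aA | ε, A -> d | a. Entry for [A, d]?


For [A, d]: 'd' ∈ FIRST(d)
Entry: A -> d


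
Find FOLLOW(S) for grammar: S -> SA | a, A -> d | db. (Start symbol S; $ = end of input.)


$ ∈ FOLLOW(S). For each A -> αBβ: add FIRST(β)\{ε} to FOLLOW(B); if β nullable, add FOLLOW(A).
FOLLOW(S) = {$, d}


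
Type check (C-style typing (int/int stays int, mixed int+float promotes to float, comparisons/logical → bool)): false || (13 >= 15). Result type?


Operand types: bool || bool
Rule: logical operators take bool operands and yield bool
Result type: bool


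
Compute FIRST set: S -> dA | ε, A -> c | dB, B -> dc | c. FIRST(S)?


Per alternative of S: FIRST(dA) = {d}; FIRST(ε) = {ε}
FIRST(S) = {d, ε}


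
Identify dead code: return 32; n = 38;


statement follows a return and is unreachable
Dead: 'n = 38'


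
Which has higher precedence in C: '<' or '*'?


'*' is multiplicative (level 10); '<' is relational (level 7)
Higher level binds tighter
'*' has higher precedence than '<'


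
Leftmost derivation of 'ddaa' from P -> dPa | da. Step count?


Derivation: P => dPa => ddaa
Steps: 2


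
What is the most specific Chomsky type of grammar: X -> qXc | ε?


Single nonterminal LHS, but q^n c^n is not regular
Classification: Type 2 (Context-Free)


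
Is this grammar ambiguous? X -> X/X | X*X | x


'x/x*x' has two parse trees (no precedence encoded between / and *)
Ambiguous


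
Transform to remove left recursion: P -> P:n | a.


Left-recursive alternatives: P:n; non-recursive: a
Introduce P': P -> aP', P' -> :nP' | ε


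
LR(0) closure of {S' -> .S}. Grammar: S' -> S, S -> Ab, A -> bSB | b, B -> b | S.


Start: S' -> .S
For each item with dot before a nonterminal B, add B -> .γ for every B-production
Closure: [S' -> .S, S -> .Ab, A -> .bSB, A -> .b]


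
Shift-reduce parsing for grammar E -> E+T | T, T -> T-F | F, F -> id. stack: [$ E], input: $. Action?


start symbol E on stack, input exhausted
Action: accept


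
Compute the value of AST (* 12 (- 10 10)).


Evaluate inner: (- 10 10) = 0
Evaluate root: (* 12 0) = 0
Result: 0


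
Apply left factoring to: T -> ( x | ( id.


Common prefix: '('
Factored: T -> ( T', T' -> x | id


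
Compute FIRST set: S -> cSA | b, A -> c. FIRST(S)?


Per alternative of S: FIRST(cSA) = {c}; FIRST(b) = {b}
FIRST(S) = {b, c}


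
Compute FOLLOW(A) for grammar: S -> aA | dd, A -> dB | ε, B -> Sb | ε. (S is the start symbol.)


$ ∈ FOLLOW(S). For each A -> αBβ: add FIRST(β)\{ε} to FOLLOW(B); if β nullable, add FOLLOW(A).
FOLLOW(A) = {$, b}


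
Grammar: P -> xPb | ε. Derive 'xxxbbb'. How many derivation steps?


Derivation: P => xPb => xxPbb => xxxPbbb => xxxbbb
Steps: 4


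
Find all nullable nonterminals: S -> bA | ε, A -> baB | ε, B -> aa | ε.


A nonterminal is nullable iff some alternative derives ε (directly, or every symbol in it is nullable)
Nullable: {A, B, S}
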